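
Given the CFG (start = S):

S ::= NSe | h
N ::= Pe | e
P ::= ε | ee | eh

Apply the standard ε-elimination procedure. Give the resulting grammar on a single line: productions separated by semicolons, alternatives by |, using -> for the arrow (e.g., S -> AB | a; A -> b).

Nullable set: {P}.
N -> Pe: P nullable, giving Pe | e.
Drop P -> ε.
Unchanged (no nullable symbols): S -> NSe; S -> h; N -> e; P -> ee; P -> eh.

S -> h | NSe; N -> e | Pe; P -> ee | eh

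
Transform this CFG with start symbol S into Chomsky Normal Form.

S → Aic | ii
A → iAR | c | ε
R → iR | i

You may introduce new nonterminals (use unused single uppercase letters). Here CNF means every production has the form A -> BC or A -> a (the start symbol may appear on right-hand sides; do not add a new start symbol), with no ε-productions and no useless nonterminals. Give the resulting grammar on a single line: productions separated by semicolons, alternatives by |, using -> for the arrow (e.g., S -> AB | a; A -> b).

S -> AE | BB | BC; A -> c | BD | BR; B -> i; C -> c; D -> AR; E -> BC; R -> i | BR

Nullable: {A}; after ε-elimination: S -> ic | ii | Aic; A -> c | iR | iAR; R -> i | iR.
No unit productions to eliminate.
TERM: introduce C -> c, B -> i and substitute in every rule of length ≥2.
BIN: A -> BAR becomes A -> BD, D -> AR; S -> ABC becomes S -> AE, E -> BC.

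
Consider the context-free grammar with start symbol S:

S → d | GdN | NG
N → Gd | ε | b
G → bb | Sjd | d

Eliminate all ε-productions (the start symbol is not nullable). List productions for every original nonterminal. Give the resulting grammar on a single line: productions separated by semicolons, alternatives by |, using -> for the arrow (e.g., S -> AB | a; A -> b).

S -> G | d | Gd | NG | GdN; G -> d | bb | Sjd; N -> b | Gd

Nullable set: {N}.
S -> GdN: N nullable, giving Gd | GdN.
S -> NG: N nullable, giving G | NG.
Drop N -> ε.
Unchanged (no nullable symbols): S -> d; G -> Sjd; G -> bb; G -> d; N -> Gd; N -> b.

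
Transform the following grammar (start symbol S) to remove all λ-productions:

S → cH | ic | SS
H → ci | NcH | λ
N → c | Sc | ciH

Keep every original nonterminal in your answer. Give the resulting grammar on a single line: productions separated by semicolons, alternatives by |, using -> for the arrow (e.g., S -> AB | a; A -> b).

Nullable set: {H}.
S -> cH: H nullable, giving c | cH.
Drop H -> λ.
H -> NcH: H nullable, giving Nc | NcH.
N -> ciH: H nullable, giving ci | ciH.
Unchanged (no nullable symbols): S -> SS; S -> ic; H -> ci; N -> Sc; N -> c.

S -> c | SS | cH | ic; H -> Nc | ci | NcH; N -> c | Sc | ci | ciH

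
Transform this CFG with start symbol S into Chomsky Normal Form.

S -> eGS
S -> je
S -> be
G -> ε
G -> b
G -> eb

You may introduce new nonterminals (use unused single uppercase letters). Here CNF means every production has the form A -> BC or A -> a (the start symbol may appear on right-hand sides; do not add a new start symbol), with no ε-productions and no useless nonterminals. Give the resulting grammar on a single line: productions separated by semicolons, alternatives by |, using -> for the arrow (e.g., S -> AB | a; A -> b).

Nullable: {G}; after ε-elimination: S -> be | eS | je | eGS; G -> b | eb.
No unit productions to eliminate.
TERM: introduce B -> b, A -> e, C -> j and substitute in every rule of length ≥2.
BIN: S -> AGS becomes S -> AD, D -> GS.

S -> AD | AS | BA | CA; A -> e; B -> b; C -> j; D -> GS; G -> b | AB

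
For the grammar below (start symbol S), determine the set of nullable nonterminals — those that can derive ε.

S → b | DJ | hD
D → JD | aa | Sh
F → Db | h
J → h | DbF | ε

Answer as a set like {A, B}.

{J}

Directly nullable (have an ε-rule): {J}.
Not nullable: D, F, S — each has a terminal in every rule's right-hand side or depends on a non-nullable symbol.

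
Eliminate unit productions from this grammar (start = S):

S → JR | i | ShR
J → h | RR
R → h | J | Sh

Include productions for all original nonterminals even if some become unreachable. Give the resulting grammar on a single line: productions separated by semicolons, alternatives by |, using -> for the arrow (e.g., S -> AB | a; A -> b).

S -> i | JR | ShR; J -> h | RR; R -> h | RR | Sh

Unit productions: R->J.
Unit pairs (A ⇒* B via units): (R,J).
S: inherits non-unit rules of {S} → JR | ShR | i.
J: inherits non-unit rules of {J} → RR | h.
R: inherits non-unit rules of {J, R} → RR | Sh | h.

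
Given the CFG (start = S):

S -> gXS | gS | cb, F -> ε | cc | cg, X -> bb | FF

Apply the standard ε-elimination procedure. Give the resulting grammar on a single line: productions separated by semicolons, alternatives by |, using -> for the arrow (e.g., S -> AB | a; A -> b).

Nullable set: {F, X}.
S -> gXS: X nullable, giving gS | gXS.
Drop F -> ε.
X -> FF: F, F nullable, giving F | FF.
Unchanged (no nullable symbols): S -> cb; S -> gS; F -> cc; F -> cg; X -> bb.

S -> cb | gS | gXS; F -> cc | cg; X -> F | FF | bb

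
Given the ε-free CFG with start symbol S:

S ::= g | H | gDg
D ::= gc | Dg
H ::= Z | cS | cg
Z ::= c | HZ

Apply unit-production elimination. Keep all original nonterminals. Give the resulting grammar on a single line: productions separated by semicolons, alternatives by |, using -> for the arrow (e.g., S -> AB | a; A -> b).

S -> c | g | HZ | cS | cg | gDg; D -> Dg | gc; H -> c | HZ | cS | cg; Z -> c | HZ

Unit productions: H->Z, S->H.
Unit pairs (A ⇒* B via units): (H,Z), (S,H), (S,Z).
S: inherits non-unit rules of {H, S, Z} → HZ | c | cS | cg | g | gDg.
D: inherits non-unit rules of {D} → Dg | gc.
H: inherits non-unit rules of {H, Z} → HZ | c | cS | cg.
Z: inherits non-unit rules of {Z} → HZ | c.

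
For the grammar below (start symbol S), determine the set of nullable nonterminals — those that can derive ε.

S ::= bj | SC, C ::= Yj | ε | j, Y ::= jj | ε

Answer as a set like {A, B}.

Directly nullable (have an ε-rule): {C, Y}.
Not nullable: S — each has a terminal in every rule's right-hand side or depends on a non-nullable symbol.

{C, Y}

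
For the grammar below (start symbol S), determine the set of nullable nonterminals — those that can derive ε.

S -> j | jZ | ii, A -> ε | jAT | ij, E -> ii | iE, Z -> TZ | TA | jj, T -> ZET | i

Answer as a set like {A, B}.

Directly nullable (have an ε-rule): {A}.
Not nullable: E, S, T, Z — each has a terminal in every rule's right-hand side or depends on a non-nullable symbol.

{A}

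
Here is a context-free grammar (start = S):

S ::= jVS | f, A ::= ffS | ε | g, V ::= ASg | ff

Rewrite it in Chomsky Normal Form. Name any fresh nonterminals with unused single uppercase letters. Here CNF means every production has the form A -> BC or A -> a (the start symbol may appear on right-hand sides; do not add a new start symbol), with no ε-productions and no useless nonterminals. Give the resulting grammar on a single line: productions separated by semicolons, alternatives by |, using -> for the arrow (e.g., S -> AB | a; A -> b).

Nullable: {A}; after ε-elimination: S -> f | jVS; A -> g | ffS; V -> Sg | ff | ASg.
No unit productions to eliminate.
TERM: introduce B -> f, D -> g, C -> j and substitute in every rule of length ≥2.
BIN: A -> BBS becomes A -> BE, E -> BS; S -> CVS becomes S -> CF, F -> VS; V -> ASD becomes V -> AG, G -> SD.

S -> f | CF; A -> g | BE; B -> f; C -> j; D -> g; E -> BS; F -> VS; G -> SD; V -> AG | BB | SD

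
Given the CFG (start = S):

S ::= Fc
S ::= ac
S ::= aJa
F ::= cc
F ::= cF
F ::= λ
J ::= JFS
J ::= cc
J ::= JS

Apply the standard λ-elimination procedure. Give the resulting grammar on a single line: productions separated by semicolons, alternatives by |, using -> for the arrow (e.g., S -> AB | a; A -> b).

Nullable set: {F}.
S -> Fc: F nullable, giving Fc | c.
Drop F -> λ.
F -> cF: F nullable, giving c | cF.
J -> JFS: F nullable, giving JFS | JS.
Unchanged (no nullable symbols): S -> aJa; S -> ac; F -> cc; J -> JS; J -> cc.

S -> c | Fc | ac | aJa; F -> c | cF | cc; J -> JS | cc | JFS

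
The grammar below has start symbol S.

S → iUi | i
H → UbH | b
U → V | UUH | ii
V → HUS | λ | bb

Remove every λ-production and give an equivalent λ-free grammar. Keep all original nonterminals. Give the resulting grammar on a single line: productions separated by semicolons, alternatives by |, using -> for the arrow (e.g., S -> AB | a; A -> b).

S -> i | ii | iUi; H -> b | bH | UbH; U -> H | V | UH | ii | UUH; V -> HS | bb | HUS

Nullable set: {U, V}.
S -> iUi: U nullable, giving iUi | ii.
H -> UbH: U nullable, giving UbH | bH.
U -> UUH: U, U nullable, giving H | UH | UUH.
U -> V: V nullable, giving V.
Drop V -> λ.
V -> HUS: U nullable, giving HS | HUS.
Unchanged (no nullable symbols): S -> i; H -> b; U -> ii; V -> bb.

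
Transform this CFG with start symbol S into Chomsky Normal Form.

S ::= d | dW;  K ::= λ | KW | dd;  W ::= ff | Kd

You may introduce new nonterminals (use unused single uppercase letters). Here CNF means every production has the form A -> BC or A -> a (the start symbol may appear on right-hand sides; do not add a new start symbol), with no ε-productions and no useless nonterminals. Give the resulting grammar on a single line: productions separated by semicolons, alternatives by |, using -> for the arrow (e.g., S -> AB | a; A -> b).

Nullable: {K}; after ε-elimination: S -> d | dW; K -> W | KW | dd; W -> d | Kd | ff.
After unit-elimination: S -> d | dW; K -> d | KW | Kd | dd | ff; W -> d | Kd | ff.
TERM: introduce A -> d, B -> f and substitute in every rule of length ≥2.

S -> d | AW; A -> d; B -> f; K -> d | AA | BB | KA | KW; W -> d | BB | KA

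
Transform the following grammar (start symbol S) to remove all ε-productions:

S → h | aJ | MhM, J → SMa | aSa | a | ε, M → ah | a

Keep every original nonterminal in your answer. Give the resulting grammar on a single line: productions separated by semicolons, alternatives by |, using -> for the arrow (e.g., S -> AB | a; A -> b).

S -> a | h | aJ | MhM; J -> a | SMa | aSa; M -> a | ah

Nullable set: {J}.
S -> aJ: J nullable, giving a | aJ.
Drop J -> ε.
Unchanged (no nullable symbols): S -> MhM; S -> h; J -> SMa; J -> a; J -> aSa; M -> a; M -> ah.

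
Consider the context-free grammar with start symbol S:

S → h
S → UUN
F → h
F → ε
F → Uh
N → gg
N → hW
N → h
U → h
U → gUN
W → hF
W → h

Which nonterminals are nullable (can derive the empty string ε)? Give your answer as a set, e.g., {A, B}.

Directly nullable (have an ε-rule): {F}.
Not nullable: N, S, U, W — each has a terminal in every rule's right-hand side or depends on a non-nullable symbol.

{F}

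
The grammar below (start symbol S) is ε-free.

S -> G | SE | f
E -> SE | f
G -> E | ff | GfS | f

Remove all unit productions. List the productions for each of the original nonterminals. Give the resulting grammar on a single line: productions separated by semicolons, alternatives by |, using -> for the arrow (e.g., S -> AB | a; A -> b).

Unit productions: G->E, S->G.
Unit pairs (A ⇒* B via units): (G,E), (S,E), (S,G).
S: inherits non-unit rules of {E, G, S} → GfS | SE | f | ff.
E: inherits non-unit rules of {E} → SE | f.
G: inherits non-unit rules of {E, G} → GfS | SE | f | ff.

S -> f | SE | ff | GfS; E -> f | SE; G -> f | SE | ff | GfS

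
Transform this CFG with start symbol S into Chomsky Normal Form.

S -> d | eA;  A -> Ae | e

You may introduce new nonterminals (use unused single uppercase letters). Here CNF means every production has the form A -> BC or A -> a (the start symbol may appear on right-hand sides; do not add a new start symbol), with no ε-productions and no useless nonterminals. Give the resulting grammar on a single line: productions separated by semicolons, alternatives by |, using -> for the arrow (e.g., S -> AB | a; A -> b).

S -> d | BA; A -> e | AB; B -> e

No ε-productions.
No unit productions to eliminate.
TERM: introduce B -> e and substitute in every rule of length ≥2.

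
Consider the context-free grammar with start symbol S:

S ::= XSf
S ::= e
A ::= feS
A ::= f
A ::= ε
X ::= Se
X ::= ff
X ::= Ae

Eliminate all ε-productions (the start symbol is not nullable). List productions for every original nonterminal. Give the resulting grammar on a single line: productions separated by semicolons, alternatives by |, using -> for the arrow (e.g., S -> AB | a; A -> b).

S -> e | XSf; A -> f | feS; X -> e | Ae | Se | ff

Nullable set: {A}.
Drop A -> ε.
X -> Ae: A nullable, giving Ae | e.
Unchanged (no nullable symbols): S -> XSf; S -> e; A -> f; A -> feS; X -> Se; X -> ff.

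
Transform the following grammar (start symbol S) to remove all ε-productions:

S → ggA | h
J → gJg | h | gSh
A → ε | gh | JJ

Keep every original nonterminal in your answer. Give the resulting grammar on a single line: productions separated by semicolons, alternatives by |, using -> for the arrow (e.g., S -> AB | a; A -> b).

Nullable set: {A}.
S -> ggA: A nullable, giving gg | ggA.
Drop A -> ε.
Unchanged (no nullable symbols): S -> h; A -> JJ; A -> gh; J -> gJg; J -> gSh; J -> h.

S -> h | gg | ggA; A -> JJ | gh; J -> h | gJg | gSh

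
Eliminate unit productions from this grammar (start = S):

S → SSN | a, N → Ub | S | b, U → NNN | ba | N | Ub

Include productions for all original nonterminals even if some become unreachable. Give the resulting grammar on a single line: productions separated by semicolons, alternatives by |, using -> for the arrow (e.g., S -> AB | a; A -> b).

S -> a | SSN; N -> a | b | Ub | SSN; U -> a | b | Ub | ba | NNN | SSN

Unit productions: N->S, U->N.
Unit pairs (A ⇒* B via units): (N,S), (U,N), (U,S).
S: inherits non-unit rules of {S} → SSN | a.
N: inherits non-unit rules of {N, S} → SSN | Ub | a | b.
U: inherits non-unit rules of {N, S, U} → NNN | SSN | Ub | a | b | ba.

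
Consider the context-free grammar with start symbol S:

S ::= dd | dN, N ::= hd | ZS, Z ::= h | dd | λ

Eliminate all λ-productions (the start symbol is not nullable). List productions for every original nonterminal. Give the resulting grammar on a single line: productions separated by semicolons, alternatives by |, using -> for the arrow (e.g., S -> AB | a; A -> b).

Nullable set: {Z}.
N -> ZS: Z nullable, giving S | ZS.
Drop Z -> λ.
Unchanged (no nullable symbols): S -> dN; S -> dd; N -> hd; Z -> dd; Z -> h.

S -> dN | dd; N -> S | ZS | hd; Z -> h | dd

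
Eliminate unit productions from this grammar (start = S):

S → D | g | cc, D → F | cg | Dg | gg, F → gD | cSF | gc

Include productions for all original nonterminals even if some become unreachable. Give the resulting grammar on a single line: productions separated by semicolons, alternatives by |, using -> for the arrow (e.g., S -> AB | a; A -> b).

S -> g | Dg | cc | cg | gD | gc | gg | cSF; D -> Dg | cg | gD | gc | gg | cSF; F -> gD | gc | cSF

Unit productions: D->F, S->D.
Unit pairs (A ⇒* B via units): (D,F), (S,D), (S,F).
S: inherits non-unit rules of {D, F, S} → Dg | cSF | cc | cg | g | gD | gc | gg.
D: inherits non-unit rules of {D, F} → Dg | cSF | cg | gD | gc | gg.
F: inherits non-unit rules of {F} → cSF | gD | gc.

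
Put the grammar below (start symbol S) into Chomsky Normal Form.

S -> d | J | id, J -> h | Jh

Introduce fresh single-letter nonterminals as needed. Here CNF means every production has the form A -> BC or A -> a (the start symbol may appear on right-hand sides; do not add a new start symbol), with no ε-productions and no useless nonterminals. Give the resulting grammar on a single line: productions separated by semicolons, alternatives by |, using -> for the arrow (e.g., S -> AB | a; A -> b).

S -> d | h | BC | JA; A -> h; B -> i; C -> d; J -> h | JA

No ε-productions.
After unit-elimination: S -> d | h | Jh | id; J -> h | Jh.
TERM: introduce C -> d, A -> h, B -> i and substitute in every rule of length ≥2.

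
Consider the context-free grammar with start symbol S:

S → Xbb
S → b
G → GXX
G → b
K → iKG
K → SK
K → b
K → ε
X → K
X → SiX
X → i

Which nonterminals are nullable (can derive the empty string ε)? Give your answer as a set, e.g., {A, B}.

Directly nullable (have an ε-rule): {K}.
X is nullable via X -> K (every symbol on the right is already known nullable).
Not nullable: G, S — each has a terminal in every rule's right-hand side or depends on a non-nullable symbol.

{K, X}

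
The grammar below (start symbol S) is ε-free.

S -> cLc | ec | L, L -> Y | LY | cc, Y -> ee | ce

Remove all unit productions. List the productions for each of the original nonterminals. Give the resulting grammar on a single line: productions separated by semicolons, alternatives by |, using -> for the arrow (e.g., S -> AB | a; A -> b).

Unit productions: L->Y, S->L.
Unit pairs (A ⇒* B via units): (L,Y), (S,L), (S,Y).
S: inherits non-unit rules of {L, S, Y} → LY | cLc | cc | ce | ec | ee.
L: inherits non-unit rules of {L, Y} → LY | cc | ce | ee.
Y: inherits non-unit rules of {Y} → ce | ee.

S -> LY | cc | ce | ec | ee | cLc; L -> LY | cc | ce | ee; Y -> ce | ee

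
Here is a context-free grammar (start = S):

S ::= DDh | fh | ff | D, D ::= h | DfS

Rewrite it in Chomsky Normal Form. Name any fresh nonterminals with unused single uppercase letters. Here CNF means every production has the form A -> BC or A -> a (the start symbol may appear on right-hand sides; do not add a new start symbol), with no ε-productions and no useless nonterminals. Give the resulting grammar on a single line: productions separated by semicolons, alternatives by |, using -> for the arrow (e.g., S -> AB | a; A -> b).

S -> h | AA | AB | DE | DF; A -> f; B -> h; C -> AS; D -> h | DC; E -> AS; F -> DB

No ε-productions.
After unit-elimination: S -> h | ff | fh | DDh | DfS; D -> h | DfS.
TERM: introduce A -> f, B -> h and substitute in every rule of length ≥2.
BIN: D -> DAS becomes D -> DC, C -> AS; S -> DAS becomes S -> DE, E -> AS; S -> DDB becomes S -> DF, F -> DB.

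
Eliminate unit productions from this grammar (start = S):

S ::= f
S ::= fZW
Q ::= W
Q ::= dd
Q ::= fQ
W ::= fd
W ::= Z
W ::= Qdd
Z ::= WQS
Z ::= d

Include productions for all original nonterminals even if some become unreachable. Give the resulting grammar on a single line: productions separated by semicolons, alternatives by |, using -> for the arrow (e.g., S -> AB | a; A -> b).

S -> f | fZW; Q -> d | dd | fQ | fd | Qdd | WQS; W -> d | fd | Qdd | WQS; Z -> d | WQS

Unit productions: Q->W, W->Z.
Unit pairs (A ⇒* B via units): (Q,W), (Q,Z), (W,Z).
S: inherits non-unit rules of {S} → f | fZW.
Q: inherits non-unit rules of {Q, W, Z} → Qdd | WQS | d | dd | fQ | fd.
W: inherits non-unit rules of {W, Z} → Qdd | WQS | d | fd.
Z: inherits non-unit rules of {Z} → WQS | d.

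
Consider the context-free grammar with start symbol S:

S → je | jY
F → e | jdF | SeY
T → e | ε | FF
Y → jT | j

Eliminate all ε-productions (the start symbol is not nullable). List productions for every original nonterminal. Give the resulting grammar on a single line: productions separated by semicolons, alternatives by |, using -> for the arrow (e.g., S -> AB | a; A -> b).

Nullable set: {T}.
Drop T -> ε.
Y -> jT: T nullable, giving j | jT.
Unchanged (no nullable symbols): S -> jY; S -> je; F -> SeY; F -> e; F -> jdF; T -> FF; T -> e; Y -> j.

S -> jY | je; F -> e | SeY | jdF; T -> e | FF; Y -> j | jT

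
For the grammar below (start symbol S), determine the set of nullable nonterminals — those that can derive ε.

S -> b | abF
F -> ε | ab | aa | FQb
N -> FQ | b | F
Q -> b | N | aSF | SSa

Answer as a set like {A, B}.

{F, N, Q}

Directly nullable (have an ε-rule): {F}.
N is nullable via N -> F (every symbol on the right is already known nullable).
Q is nullable via Q -> N (every symbol on the right is already known nullable).
Not nullable: S — each has a terminal in every rule's right-hand side or depends on a non-nullable symbol.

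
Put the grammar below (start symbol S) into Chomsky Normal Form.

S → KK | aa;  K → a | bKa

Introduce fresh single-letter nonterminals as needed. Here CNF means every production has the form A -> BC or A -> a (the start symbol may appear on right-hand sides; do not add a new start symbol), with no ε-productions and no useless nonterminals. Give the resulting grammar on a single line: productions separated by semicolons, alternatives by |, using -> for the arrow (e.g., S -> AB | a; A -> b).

S -> BB | KK; A -> b; B -> a; C -> KB; K -> a | AC

No ε-productions.
No unit productions to eliminate.
TERM: introduce B -> a, A -> b and substitute in every rule of length ≥2.
BIN: K -> AKB becomes K -> AC, C -> KB.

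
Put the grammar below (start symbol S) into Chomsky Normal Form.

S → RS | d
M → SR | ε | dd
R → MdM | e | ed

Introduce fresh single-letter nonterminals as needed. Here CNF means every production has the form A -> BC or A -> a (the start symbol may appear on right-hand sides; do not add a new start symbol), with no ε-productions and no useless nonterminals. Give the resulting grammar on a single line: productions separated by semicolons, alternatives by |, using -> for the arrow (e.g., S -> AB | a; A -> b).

Nullable: {M}; after ε-elimination: S -> d | RS; M -> SR | dd; R -> d | e | Md | dM | ed | MdM.
No unit productions to eliminate.
TERM: introduce A -> d, B -> e and substitute in every rule of length ≥2.
BIN: R -> MAM becomes R -> MC, C -> AM.

S -> d | RS; A -> d; B -> e; C -> AM; M -> AA | SR; R -> d | e | AM | BA | MA | MC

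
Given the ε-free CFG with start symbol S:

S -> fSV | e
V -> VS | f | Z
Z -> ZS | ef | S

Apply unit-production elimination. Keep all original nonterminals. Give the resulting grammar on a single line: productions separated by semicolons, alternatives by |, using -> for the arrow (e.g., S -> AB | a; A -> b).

Unit productions: V->Z, Z->S.
Unit pairs (A ⇒* B via units): (V,S), (V,Z), (Z,S).
S: inherits non-unit rules of {S} → e | fSV.
V: inherits non-unit rules of {S, V, Z} → VS | ZS | e | ef | f | fSV.
Z: inherits non-unit rules of {S, Z} → ZS | e | ef | fSV.

S -> e | fSV; V -> e | f | VS | ZS | ef | fSV; Z -> e | ZS | ef | fSV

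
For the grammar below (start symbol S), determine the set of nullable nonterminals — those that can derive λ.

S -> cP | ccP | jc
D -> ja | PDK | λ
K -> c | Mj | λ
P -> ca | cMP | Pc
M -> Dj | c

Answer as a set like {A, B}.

Directly nullable (have an ε-rule): {D, K}.
Not nullable: M, P, S — each has a terminal in every rule's right-hand side or depends on a non-nullable symbol.

{D, K}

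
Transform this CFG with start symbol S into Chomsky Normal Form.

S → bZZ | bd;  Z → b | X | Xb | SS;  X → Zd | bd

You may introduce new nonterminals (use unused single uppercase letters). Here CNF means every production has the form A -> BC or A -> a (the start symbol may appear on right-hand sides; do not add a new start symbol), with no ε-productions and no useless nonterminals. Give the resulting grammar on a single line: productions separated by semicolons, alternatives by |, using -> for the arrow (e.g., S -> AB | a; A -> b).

No ε-productions.
After unit-elimination: S -> bd | bZZ; X -> Zd | bd; Z -> b | SS | Xb | Zd | bd.
TERM: introduce A -> b, B -> d and substitute in every rule of length ≥2.
BIN: S -> AZZ becomes S -> AC, C -> ZZ.

S -> AB | AC; A -> b; B -> d; C -> ZZ; X -> AB | ZB; Z -> b | AB | SS | XA | ZB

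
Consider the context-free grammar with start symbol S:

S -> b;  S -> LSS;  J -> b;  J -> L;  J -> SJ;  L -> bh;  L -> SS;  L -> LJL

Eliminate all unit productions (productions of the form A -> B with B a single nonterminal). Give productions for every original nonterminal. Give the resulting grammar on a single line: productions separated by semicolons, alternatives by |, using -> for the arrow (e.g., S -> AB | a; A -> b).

Unit productions: J->L.
Unit pairs (A ⇒* B via units): (J,L).
S: inherits non-unit rules of {S} → LSS | b.
J: inherits non-unit rules of {J, L} → LJL | SJ | SS | b | bh.
L: inherits non-unit rules of {L} → LJL | SS | bh.

S -> b | LSS; J -> b | SJ | SS | bh | LJL; L -> SS | bh | LJL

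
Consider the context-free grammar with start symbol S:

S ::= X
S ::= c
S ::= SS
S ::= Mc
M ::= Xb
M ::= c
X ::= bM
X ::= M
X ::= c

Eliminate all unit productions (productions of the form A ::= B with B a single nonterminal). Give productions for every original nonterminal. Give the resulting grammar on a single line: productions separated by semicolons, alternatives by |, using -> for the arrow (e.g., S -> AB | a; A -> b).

S -> c | Mc | SS | Xb | bM; M -> c | Xb; X -> c | Xb | bM

Unit productions: S->X, X->M.
Unit pairs (A ⇒* B via units): (S,M), (S,X), (X,M).
S: inherits non-unit rules of {M, S, X} → Mc | SS | Xb | bM | c.
M: inherits non-unit rules of {M} → Xb | c.
X: inherits non-unit rules of {M, X} → Xb | bM | c.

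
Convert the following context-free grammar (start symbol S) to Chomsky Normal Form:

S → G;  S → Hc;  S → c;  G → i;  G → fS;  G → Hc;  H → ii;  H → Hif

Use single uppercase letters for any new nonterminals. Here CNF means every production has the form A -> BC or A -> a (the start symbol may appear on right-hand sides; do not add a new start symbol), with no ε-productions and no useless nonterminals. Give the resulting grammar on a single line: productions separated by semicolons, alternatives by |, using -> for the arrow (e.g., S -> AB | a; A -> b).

S -> c | i | BS | HA; A -> c; B -> f; C -> i; D -> CB; H -> CC | HD

No ε-productions.
After unit-elimination: S -> c | i | Hc | fS; G -> i | Hc | fS; H -> ii | Hif.
TERM: introduce A -> c, B -> f, C -> i and substitute in every rule of length ≥2.
BIN: H -> HCB becomes H -> HD, D -> CB.
Drop unreachable/unproductive: G.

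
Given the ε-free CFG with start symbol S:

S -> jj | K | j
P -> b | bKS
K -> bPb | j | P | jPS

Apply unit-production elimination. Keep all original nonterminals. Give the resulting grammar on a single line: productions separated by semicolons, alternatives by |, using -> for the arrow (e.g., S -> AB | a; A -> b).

Unit productions: K->P, S->K.
Unit pairs (A ⇒* B via units): (K,P), (S,K), (S,P).
S: inherits non-unit rules of {K, P, S} → b | bKS | bPb | j | jPS | jj.
K: inherits non-unit rules of {K, P} → b | bKS | bPb | j | jPS.
P: inherits non-unit rules of {P} → b | bKS.

S -> b | j | jj | bKS | bPb | jPS; K -> b | j | bKS | bPb | jPS; P -> b | bKS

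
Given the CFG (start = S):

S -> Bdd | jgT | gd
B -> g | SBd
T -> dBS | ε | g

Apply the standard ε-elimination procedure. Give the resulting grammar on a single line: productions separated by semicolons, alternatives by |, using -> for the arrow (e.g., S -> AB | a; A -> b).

Nullable set: {T}.
S -> jgT: T nullable, giving jg | jgT.
Drop T -> ε.
Unchanged (no nullable symbols): S -> Bdd; S -> gd; B -> SBd; B -> g; T -> dBS; T -> g.

S -> gd | jg | Bdd | jgT; B -> g | SBd; T -> g | dBS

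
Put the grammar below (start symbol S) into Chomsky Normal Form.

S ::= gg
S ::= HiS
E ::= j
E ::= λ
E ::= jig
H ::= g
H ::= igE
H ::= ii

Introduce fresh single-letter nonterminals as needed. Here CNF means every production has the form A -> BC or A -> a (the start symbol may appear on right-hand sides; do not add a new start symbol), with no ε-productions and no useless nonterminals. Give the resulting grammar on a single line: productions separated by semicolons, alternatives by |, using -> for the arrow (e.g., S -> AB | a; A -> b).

Nullable: {E}; after ε-elimination: S -> gg | HiS; E -> j | jig; H -> g | ig | ii | igE.
No unit productions to eliminate.
TERM: introduce C -> g, B -> i, A -> j and substitute in every rule of length ≥2.
BIN: E -> ABC becomes E -> AD, D -> BC; H -> BCE becomes H -> BF, F -> CE; S -> HBS becomes S -> HG, G -> BS.

S -> CC | HG; A -> j; B -> i; C -> g; D -> BC; E -> j | AD; F -> CE; G -> BS; H -> g | BB | BC | BF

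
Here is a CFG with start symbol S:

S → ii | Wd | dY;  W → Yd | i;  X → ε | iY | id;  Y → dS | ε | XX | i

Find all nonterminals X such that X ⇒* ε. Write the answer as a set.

Directly nullable (have an ε-rule): {X, Y}.
Not nullable: S, W — each has a terminal in every rule's right-hand side or depends on a non-nullable symbol.

{X, Y}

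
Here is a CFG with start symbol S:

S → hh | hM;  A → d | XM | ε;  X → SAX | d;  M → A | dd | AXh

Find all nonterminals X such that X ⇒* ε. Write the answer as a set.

{A, M}

Directly nullable (have an ε-rule): {A}.
M is nullable via M -> A (every symbol on the right is already known nullable).
Not nullable: S, X — each has a terminal in every rule's right-hand side or depends on a non-nullable symbol.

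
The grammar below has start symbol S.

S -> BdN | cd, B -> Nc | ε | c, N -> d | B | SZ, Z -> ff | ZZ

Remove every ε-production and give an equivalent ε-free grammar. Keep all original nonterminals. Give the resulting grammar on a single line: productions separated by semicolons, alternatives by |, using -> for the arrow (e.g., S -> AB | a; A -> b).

Nullable set: {B, N}.
S -> BdN: B, N nullable, giving Bd | BdN | d | dN.
Drop B -> ε.
B -> Nc: N nullable, giving Nc | c.
N -> B: B nullable, giving B.
Unchanged (no nullable symbols): S -> cd; B -> c; N -> SZ; N -> d; Z -> ZZ; Z -> ff.

S -> d | Bd | cd | dN | BdN; B -> c | Nc; N -> B | d | SZ; Z -> ZZ | ff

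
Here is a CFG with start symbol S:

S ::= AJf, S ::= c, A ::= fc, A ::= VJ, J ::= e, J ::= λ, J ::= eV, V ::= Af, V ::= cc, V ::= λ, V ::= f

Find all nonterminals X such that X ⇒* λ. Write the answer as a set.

Directly nullable (have an ε-rule): {J, V}.
A is nullable via A -> VJ (every symbol on the right is already known nullable).
Not nullable: S — each has a terminal in every rule's right-hand side or depends on a non-nullable symbol.

{A, J, V}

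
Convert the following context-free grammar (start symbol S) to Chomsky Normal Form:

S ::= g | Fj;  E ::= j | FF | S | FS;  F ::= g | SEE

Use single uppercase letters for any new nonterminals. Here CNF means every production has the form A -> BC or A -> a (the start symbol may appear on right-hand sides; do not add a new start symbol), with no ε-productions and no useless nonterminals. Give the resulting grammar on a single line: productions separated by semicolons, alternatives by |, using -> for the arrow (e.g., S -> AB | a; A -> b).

S -> g | FA; A -> j; B -> EE; E -> g | j | FA | FF | FS; F -> g | SB

No ε-productions.
After unit-elimination: S -> g | Fj; E -> g | j | FF | FS | Fj; F -> g | SEE.
TERM: introduce A -> j and substitute in every rule of length ≥2.
BIN: F -> SEE becomes F -> SB, B -> EE.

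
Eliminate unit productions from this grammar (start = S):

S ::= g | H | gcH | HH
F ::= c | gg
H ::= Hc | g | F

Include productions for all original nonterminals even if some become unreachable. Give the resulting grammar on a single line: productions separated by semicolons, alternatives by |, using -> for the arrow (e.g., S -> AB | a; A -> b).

Unit productions: H->F, S->H.
Unit pairs (A ⇒* B via units): (H,F), (S,F), (S,H).
S: inherits non-unit rules of {F, H, S} → HH | Hc | c | g | gcH | gg.
F: inherits non-unit rules of {F} → c | gg.
H: inherits non-unit rules of {F, H} → Hc | c | g | gg.

S -> c | g | HH | Hc | gg | gcH; F -> c | gg; H -> c | g | Hc | gg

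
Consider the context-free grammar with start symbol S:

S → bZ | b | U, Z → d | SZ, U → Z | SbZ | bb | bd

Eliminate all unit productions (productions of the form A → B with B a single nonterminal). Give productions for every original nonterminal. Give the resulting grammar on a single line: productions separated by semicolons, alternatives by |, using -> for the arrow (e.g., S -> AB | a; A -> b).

S -> b | d | SZ | bZ | bb | bd | SbZ; U -> d | SZ | bb | bd | SbZ; Z -> d | SZ

Unit productions: S->U, U->Z.
Unit pairs (A ⇒* B via units): (S,U), (S,Z), (U,Z).
S: inherits non-unit rules of {S, U, Z} → SZ | SbZ | b | bZ | bb | bd | d.
U: inherits non-unit rules of {U, Z} → SZ | SbZ | bb | bd | d.
Z: inherits non-unit rules of {Z} → SZ | d.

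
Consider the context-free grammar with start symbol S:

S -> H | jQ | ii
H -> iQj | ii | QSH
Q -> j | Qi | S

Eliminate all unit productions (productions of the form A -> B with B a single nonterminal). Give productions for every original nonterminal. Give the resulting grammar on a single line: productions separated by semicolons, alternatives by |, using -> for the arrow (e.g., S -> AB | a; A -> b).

Unit productions: Q->S, S->H.
Unit pairs (A ⇒* B via units): (Q,H), (Q,S), (S,H).
S: inherits non-unit rules of {H, S} → QSH | iQj | ii | jQ.
H: inherits non-unit rules of {H} → QSH | iQj | ii.
Q: inherits non-unit rules of {H, Q, S} → QSH | Qi | iQj | ii | j | jQ.

S -> ii | jQ | QSH | iQj; H -> ii | QSH | iQj; Q -> j | Qi | ii | jQ | QSH | iQj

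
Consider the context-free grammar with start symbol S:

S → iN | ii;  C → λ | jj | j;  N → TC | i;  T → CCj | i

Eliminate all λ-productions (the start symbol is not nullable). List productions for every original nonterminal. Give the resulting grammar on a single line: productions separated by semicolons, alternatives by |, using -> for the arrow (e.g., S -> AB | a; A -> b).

S -> iN | ii; C -> j | jj; N -> T | i | TC; T -> i | j | Cj | CCj

Nullable set: {C}.
Drop C -> λ.
N -> TC: C nullable, giving T | TC.
T -> CCj: C, C nullable, giving CCj | Cj | j.
Unchanged (no nullable symbols): S -> iN; S -> ii; C -> j; C -> jj; N -> i; T -> i.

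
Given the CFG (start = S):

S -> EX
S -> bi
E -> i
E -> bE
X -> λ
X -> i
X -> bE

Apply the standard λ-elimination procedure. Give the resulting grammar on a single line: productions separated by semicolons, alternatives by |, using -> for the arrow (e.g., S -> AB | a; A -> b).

S -> E | EX | bi; E -> i | bE; X -> i | bE

Nullable set: {X}.
S -> EX: X nullable, giving E | EX.
Drop X -> λ.
Unchanged (no nullable symbols): S -> bi; E -> bE; E -> i; X -> bE; X -> i.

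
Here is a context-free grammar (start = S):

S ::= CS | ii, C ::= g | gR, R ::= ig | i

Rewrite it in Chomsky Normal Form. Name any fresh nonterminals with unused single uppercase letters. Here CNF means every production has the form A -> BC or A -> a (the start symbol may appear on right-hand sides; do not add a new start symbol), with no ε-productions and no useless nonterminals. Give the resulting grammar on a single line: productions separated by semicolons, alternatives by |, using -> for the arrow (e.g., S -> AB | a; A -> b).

S -> BB | CS; A -> g; B -> i; C -> g | AR; R -> i | BA

No ε-productions.
No unit productions to eliminate.
TERM: introduce A -> g, B -> i and substitute in every rule of length ≥2.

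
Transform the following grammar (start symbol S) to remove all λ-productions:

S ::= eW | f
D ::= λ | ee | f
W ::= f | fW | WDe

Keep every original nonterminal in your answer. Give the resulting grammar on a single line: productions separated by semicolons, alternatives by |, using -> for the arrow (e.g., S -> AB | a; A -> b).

Nullable set: {D}.
Drop D -> λ.
W -> WDe: D nullable, giving WDe | We.
Unchanged (no nullable symbols): S -> eW; S -> f; D -> ee; D -> f; W -> f; W -> fW.

S -> f | eW; D -> f | ee; W -> f | We | fW | WDe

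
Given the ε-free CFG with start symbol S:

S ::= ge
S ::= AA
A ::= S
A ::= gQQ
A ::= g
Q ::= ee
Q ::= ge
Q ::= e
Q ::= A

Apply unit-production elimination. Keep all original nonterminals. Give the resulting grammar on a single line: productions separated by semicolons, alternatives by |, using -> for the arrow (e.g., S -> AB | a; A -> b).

Unit productions: A->S, Q->A.
Unit pairs (A ⇒* B via units): (A,S), (Q,A), (Q,S).
S: inherits non-unit rules of {S} → AA | ge.
A: inherits non-unit rules of {A, S} → AA | g | gQQ | ge.
Q: inherits non-unit rules of {A, Q, S} → AA | e | ee | g | gQQ | ge.

S -> AA | ge; A -> g | AA | ge | gQQ; Q -> e | g | AA | ee | ge | gQQ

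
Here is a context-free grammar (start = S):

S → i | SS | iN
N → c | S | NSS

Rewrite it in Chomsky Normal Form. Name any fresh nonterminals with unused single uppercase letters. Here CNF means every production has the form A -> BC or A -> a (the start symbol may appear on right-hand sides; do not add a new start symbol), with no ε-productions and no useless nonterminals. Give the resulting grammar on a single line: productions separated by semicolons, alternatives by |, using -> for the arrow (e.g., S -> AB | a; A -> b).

No ε-productions.
After unit-elimination: S -> i | SS | iN; N -> c | i | SS | iN | NSS.
TERM: introduce A -> i and substitute in every rule of length ≥2.
BIN: N -> NSS becomes N -> NB, B -> SS.

S -> i | AN | SS; A -> i; B -> SS; N -> c | i | AN | NB | SS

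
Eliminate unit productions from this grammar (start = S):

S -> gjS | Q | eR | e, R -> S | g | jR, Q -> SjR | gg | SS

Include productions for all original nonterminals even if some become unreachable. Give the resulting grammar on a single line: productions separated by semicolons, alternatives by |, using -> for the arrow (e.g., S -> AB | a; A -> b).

S -> e | SS | eR | gg | SjR | gjS; Q -> SS | gg | SjR; R -> e | g | SS | eR | gg | jR | SjR | gjS

Unit productions: R->S, S->Q.
Unit pairs (A ⇒* B via units): (R,Q), (R,S), (S,Q).
S: inherits non-unit rules of {Q, S} → SS | SjR | e | eR | gg | gjS.
Q: inherits non-unit rules of {Q} → SS | SjR | gg.
R: inherits non-unit rules of {Q, R, S} → SS | SjR | e | eR | g | gg | gjS | jR.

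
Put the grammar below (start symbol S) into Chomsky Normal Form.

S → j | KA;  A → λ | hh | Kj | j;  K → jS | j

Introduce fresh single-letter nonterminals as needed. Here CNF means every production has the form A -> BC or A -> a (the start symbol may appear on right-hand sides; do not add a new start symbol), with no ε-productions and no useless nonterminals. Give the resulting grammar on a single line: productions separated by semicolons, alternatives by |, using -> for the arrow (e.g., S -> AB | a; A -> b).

Nullable: {A}; after ε-elimination: S -> K | j | KA; A -> j | Kj | hh; K -> j | jS.
After unit-elimination: S -> j | KA | jS; A -> j | Kj | hh; K -> j | jS.
TERM: introduce C -> h, B -> j and substitute in every rule of length ≥2.

S -> j | BS | KA; A -> j | CC | KB; B -> j; C -> h; K -> j | BS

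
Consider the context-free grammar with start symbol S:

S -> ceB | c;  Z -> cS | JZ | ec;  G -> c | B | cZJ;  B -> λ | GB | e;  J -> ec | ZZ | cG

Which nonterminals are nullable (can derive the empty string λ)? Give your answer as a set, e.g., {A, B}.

{B, G}

Directly nullable (have an ε-rule): {B}.
G is nullable via G -> B (every symbol on the right is already known nullable).
Not nullable: J, S, Z — each has a terminal in every rule's right-hand side or depends on a non-nullable symbol.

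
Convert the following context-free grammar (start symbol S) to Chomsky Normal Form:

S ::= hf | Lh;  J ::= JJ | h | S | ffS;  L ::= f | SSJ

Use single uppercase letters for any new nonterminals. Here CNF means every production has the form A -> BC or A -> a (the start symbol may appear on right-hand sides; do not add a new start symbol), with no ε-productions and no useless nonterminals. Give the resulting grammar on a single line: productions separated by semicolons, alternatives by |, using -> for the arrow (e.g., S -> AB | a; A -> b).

S -> AB | LA; A -> h; B -> f; C -> BS; D -> SJ; J -> h | AB | BC | JJ | LA; L -> f | SD

No ε-productions.
After unit-elimination: S -> Lh | hf; J -> h | JJ | Lh | hf | ffS; L -> f | SSJ.
TERM: introduce B -> f, A -> h and substitute in every rule of length ≥2.
BIN: J -> BBS becomes J -> BC, C -> BS; L -> SSJ becomes L -> SD, D -> SJ.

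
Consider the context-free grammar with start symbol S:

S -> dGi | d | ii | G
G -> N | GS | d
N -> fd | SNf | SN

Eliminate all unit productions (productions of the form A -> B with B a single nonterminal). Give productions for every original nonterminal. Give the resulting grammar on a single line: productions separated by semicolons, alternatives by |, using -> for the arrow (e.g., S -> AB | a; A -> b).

Unit productions: G->N, S->G.
Unit pairs (A ⇒* B via units): (G,N), (S,G), (S,N).
S: inherits non-unit rules of {G, N, S} → GS | SN | SNf | d | dGi | fd | ii.
G: inherits non-unit rules of {G, N} → GS | SN | SNf | d | fd.
N: inherits non-unit rules of {N} → SN | SNf | fd.

S -> d | GS | SN | fd | ii | SNf | dGi; G -> d | GS | SN | fd | SNf; N -> SN | fd | SNf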